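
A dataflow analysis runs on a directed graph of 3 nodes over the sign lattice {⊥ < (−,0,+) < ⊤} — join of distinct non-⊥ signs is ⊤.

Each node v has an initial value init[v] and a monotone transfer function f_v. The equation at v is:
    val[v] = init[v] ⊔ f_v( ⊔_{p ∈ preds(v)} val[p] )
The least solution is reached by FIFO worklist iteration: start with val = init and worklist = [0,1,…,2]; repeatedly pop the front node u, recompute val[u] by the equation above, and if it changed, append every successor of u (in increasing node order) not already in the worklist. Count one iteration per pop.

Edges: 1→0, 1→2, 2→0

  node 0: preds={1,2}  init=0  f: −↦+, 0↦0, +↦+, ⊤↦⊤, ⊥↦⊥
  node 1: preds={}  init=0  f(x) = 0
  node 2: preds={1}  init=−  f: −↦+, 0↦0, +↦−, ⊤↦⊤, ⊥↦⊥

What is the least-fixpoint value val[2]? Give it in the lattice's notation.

⊤

Trace (4 dequeues):
  [1] u=0 | in ⊤ | out ⊤ | prev 0 | push {}
  [2] u=1 | in ⊥ | out 0 | ==
  [3] u=2 | in 0 | out ⊤ | prev − | push {0}
  [4] u=0 | in ⊤ | out ⊤ | ==

Converged values:
  [0] ⊤
  [1] 0
  [2] ⊤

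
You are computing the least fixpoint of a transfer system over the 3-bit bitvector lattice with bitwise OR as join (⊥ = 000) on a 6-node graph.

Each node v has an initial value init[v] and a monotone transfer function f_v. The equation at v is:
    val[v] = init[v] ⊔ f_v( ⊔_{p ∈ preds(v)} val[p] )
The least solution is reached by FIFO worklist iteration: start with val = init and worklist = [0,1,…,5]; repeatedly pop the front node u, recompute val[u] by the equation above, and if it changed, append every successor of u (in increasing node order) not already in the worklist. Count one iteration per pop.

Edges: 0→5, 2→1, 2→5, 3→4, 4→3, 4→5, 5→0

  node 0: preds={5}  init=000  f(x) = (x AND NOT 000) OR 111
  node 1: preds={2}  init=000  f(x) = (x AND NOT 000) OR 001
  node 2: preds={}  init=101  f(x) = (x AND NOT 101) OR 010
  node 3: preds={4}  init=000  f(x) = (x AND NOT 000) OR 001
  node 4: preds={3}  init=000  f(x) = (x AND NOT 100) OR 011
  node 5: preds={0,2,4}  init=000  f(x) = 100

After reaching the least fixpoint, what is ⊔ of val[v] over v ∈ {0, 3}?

Trace (10 dequeues):
  [1] u=0 | in 000 | out 111 | prev 000 | push {}
  [2] u=1 | in 101 | out 101 | prev 000 | push {}
  [3] u=2 | in 000 | out 111 | prev 101 | push {1}
  [4] u=3 | in 000 | out 001 | prev 000 | push {}
  [5] u=4 | in 001 | out 011 | prev 000 | push {3}
  [6] u=5 | in 111 | out 100 | prev 000 | push {0}
  [7] u=1 | in 111 | out 111 | prev 101 | push {}
  [8] u=3 | in 011 | out 011 | prev 001 | push {4}
  [9] u=0 | in 100 | out 111 | ==
  [10] u=4 | in 011 | out 011 | ==

Converged values:
  [0] 111
  [1] 111
  [2] 111
  [3] 011
  [4] 011
  [5] 100

111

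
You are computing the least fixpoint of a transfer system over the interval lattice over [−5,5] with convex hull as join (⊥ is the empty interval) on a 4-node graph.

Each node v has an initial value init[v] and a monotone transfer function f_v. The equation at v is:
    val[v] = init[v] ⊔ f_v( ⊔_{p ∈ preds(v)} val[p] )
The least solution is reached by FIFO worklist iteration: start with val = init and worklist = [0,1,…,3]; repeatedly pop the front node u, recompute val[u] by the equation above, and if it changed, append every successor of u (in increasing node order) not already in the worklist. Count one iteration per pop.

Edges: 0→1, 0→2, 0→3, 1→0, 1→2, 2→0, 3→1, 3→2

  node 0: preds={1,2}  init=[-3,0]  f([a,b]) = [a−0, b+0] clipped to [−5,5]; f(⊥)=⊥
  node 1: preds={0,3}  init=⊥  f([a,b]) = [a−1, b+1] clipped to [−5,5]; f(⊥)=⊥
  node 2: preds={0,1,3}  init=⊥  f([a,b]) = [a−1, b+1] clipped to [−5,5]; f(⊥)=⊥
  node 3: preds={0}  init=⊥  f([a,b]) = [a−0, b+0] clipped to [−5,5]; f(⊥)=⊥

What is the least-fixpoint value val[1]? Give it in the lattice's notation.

Iteration log — 18 steps:
  step 1. node 0  ⊔preds=⊥  new=[-3,0]  stable
  step 2. node 1  ⊔preds=[-3,0]  new=[-4,1]  old=⊥  +wl: 0
  step 3. node 2  ⊔preds=[-4,1]  new=[-5,2]  old=⊥  +wl: 
  step 4. node 3  ⊔preds=[-3,0]  new=[-3,0]  old=⊥  +wl: 1,2
  step 5. node 0  ⊔preds=[-5,2]  new=[-5,2]  old=[-3,0]  +wl: 3
  step 6. node 1  ⊔preds=[-5,2]  new=[-5,3]  old=[-4,1]  +wl: 0
  step 7. node 2  ⊔preds=[-5,3]  new=[-5,4]  old=[-5,2]  +wl: 
  step 8. node 3  ⊔preds=[-5,2]  new=[-5,2]  old=[-3,0]  +wl: 1,2
  step 9. node 0  ⊔preds=[-5,4]  new=[-5,4]  old=[-5,2]  +wl: 3
  step 10. node 1  ⊔preds=[-5,4]  new=[-5,5]  old=[-5,3]  +wl: 0
  step 11. node 2  ⊔preds=[-5,5]  new=[-5,5]  old=[-5,4]  +wl: 
  step 12. node 3  ⊔preds=[-5,4]  new=[-5,4]  old=[-5,2]  +wl: 1,2
  step 13. node 0  ⊔preds=[-5,5]  new=[-5,5]  old=[-5,4]  +wl: 3
  step 14. node 1  ⊔preds=[-5,5]  new=[-5,5]  stable
  step 15. node 2  ⊔preds=[-5,5]  new=[-5,5]  stable
  step 16. node 3  ⊔preds=[-5,5]  new=[-5,5]  old=[-5,4]  +wl: 1,2
  step 17. node 1  ⊔preds=[-5,5]  new=[-5,5]  stable
  step 18. node 2  ⊔preds=[-5,5]  new=[-5,5]  stable

Least fixpoint reached:
  node 0: [-5,5]
  node 1: [-5,5]
  node 2: [-5,5]
  node 3: [-5,5]

[-5,5]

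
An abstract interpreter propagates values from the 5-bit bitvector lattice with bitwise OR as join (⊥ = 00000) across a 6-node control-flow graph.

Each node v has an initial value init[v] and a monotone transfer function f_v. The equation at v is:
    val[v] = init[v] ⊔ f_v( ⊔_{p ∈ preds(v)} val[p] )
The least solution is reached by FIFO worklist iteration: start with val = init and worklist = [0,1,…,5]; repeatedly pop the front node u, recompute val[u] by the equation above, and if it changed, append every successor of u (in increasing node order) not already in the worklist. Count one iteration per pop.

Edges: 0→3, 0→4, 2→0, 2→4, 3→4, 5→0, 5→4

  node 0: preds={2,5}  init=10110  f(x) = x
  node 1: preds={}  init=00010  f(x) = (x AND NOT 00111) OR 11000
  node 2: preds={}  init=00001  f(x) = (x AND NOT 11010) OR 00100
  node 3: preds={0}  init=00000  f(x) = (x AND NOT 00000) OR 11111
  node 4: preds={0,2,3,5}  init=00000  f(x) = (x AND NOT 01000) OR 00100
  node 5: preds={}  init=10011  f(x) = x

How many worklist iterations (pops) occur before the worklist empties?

7

Worklist (7 pops):
  #1 pop 0: in=10011 → 10111 (was 10110); enqueue []
  #2 pop 1: in=00000 → 11010 (was 00010); enqueue []
  #3 pop 2: in=00000 → 00101 (was 00001); enqueue [0]
  #4 pop 3: in=10111 → 11111 (was 00000); enqueue []
  #5 pop 4: in=11111 → 10111 (was 00000); enqueue []
  #6 pop 5: in=00000 → 10011 (no change)
  #7 pop 0: in=10111 → 10111 (no change)

Fixpoint:
  val[0] = 10111
  val[1] = 11010
  val[2] = 00101
  val[3] = 11111
  val[4] = 10111
  val[5] = 10011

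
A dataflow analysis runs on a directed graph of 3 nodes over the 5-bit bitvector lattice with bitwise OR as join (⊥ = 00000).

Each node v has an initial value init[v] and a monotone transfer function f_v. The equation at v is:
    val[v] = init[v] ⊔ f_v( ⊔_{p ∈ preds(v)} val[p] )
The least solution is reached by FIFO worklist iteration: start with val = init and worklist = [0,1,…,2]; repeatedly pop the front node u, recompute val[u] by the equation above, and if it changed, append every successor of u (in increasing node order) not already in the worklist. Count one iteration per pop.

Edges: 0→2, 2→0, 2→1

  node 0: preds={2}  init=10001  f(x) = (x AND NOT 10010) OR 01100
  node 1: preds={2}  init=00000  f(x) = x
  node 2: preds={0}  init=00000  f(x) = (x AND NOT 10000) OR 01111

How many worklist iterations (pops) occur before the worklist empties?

5

Trace (5 dequeues):
  [1] u=0 | in 00000 | out 11101 | prev 10001 | push {}
  [2] u=1 | in 00000 | out 00000 | ==
  [3] u=2 | in 11101 | out 01111 | prev 00000 | push {0,1}
  [4] u=0 | in 01111 | out 11101 | ==
  [5] u=1 | in 01111 | out 01111 | prev 00000 | push {}

Converged values:
  [0] 11101
  [1] 01111
  [2] 01111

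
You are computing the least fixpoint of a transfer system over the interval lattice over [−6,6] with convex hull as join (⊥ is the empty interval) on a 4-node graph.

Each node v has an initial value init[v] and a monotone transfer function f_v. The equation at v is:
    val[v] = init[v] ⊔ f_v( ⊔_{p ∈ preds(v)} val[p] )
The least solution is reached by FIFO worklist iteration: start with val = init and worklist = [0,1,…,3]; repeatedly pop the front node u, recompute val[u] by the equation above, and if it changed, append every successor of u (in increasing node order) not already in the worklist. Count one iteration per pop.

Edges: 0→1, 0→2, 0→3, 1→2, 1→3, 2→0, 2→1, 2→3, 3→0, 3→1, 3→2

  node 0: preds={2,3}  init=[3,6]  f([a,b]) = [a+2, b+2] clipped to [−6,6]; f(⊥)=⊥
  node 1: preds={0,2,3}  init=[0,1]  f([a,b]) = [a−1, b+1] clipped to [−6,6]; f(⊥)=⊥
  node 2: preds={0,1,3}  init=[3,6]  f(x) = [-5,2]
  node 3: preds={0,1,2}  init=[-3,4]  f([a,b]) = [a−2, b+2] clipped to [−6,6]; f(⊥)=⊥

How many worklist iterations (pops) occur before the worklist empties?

Worklist (8 pops):
  #1 pop 0: in=[-3,6] → [-1,6] (was [3,6]); enqueue []
  #2 pop 1: in=[-3,6] → [-4,6] (was [0,1]); enqueue []
  #3 pop 2: in=[-4,6] → [-5,6] (was [3,6]); enqueue [0,1]
  #4 pop 3: in=[-5,6] → [-6,6] (was [-3,4]); enqueue [2]
  #5 pop 0: in=[-6,6] → [-4,6] (was [-1,6]); enqueue [3]
  #6 pop 1: in=[-6,6] → [-6,6] (was [-4,6]); enqueue []
  #7 pop 2: in=[-6,6] → [-5,6] (no change)
  #8 pop 3: in=[-6,6] → [-6,6] (no change)

Fixpoint:
  val[0] = [-4,6]
  val[1] = [-6,6]
  val[2] = [-5,6]
  val[3] = [-6,6]

8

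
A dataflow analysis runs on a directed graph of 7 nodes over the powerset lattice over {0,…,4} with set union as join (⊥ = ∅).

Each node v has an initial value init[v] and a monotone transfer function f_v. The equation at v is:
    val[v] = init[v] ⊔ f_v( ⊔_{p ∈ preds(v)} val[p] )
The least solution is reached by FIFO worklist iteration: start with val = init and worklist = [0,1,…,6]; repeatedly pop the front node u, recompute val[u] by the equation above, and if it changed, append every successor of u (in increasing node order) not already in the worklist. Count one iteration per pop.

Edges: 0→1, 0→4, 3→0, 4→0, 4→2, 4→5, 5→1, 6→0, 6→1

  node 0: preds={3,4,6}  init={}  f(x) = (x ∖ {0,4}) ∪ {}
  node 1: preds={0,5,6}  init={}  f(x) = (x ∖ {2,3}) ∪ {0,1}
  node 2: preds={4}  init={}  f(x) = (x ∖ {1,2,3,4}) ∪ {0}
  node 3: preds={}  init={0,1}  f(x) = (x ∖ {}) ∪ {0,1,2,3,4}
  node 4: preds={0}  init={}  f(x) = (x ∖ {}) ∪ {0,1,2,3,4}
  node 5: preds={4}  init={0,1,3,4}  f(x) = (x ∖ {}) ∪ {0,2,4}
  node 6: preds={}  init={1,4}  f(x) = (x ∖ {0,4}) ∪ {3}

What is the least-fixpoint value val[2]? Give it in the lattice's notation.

Iteration log — 11 steps:
  step 1. node 0  ⊔preds={0,1,4}  new={1}  old={}  +wl: 
  step 2. node 1  ⊔preds={0,1,3,4}  new={0,1,4}  old={}  +wl: 
  step 3. node 2  ⊔preds={}  new={0}  old={}  +wl: 
  step 4. node 3  ⊔preds={}  new={0,1,2,3,4}  old={0,1}  +wl: 0
  step 5. node 4  ⊔preds={1}  new={0,1,2,3,4}  old={}  +wl: 2
  step 6. node 5  ⊔preds={0,1,2,3,4}  new={0,1,2,3,4}  old={0,1,3,4}  +wl: 1
  step 7. node 6  ⊔preds={}  new={1,3,4}  old={1,4}  +wl: 
  step 8. node 0  ⊔preds={0,1,2,3,4}  new={1,2,3}  old={1}  +wl: 4
  step 9. node 2  ⊔preds={0,1,2,3,4}  new={0}  stable
  step 10. node 1  ⊔preds={0,1,2,3,4}  new={0,1,4}  stable
  step 11. node 4  ⊔preds={1,2,3}  new={0,1,2,3,4}  stable

Least fixpoint reached:
  node 0: {1,2,3}
  node 1: {0,1,4}
  node 2: {0}
  node 3: {0,1,2,3,4}
  node 4: {0,1,2,3,4}
  node 5: {0,1,2,3,4}
  node 6: {1,3,4}

{0}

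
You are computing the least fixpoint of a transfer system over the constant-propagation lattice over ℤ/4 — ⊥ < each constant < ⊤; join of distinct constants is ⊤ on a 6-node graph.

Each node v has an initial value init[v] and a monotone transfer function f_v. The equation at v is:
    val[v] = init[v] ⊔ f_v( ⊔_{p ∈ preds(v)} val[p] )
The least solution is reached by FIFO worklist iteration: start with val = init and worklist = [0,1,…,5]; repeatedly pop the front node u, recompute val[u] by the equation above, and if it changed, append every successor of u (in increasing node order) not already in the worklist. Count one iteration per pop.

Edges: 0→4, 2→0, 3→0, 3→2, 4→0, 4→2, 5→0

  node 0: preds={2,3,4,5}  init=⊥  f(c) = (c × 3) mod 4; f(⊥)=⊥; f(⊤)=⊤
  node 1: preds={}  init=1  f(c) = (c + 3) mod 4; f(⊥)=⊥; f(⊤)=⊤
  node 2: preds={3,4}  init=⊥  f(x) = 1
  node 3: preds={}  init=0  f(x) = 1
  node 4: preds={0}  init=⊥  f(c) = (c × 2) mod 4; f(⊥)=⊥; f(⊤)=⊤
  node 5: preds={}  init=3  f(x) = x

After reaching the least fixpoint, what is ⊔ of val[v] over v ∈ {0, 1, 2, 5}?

Iteration log — 8 steps:
  step 1. node 0  ⊔preds=⊤  new=⊤  old=⊥  +wl: 
  step 2. node 1  ⊔preds=⊥  new=1  stable
  step 3. node 2  ⊔preds=0  new=1  old=⊥  +wl: 0
  step 4. node 3  ⊔preds=⊥  new=⊤  old=0  +wl: 2
  step 5. node 4  ⊔preds=⊤  new=⊤  old=⊥  +wl: 
  step 6. node 5  ⊔preds=⊥  new=3  stable
  step 7. node 0  ⊔preds=⊤  new=⊤  stable
  step 8. node 2  ⊔preds=⊤  new=1  stable

Least fixpoint reached:
  node 0: ⊤
  node 1: 1
  node 2: 1
  node 3: ⊤
  node 4: ⊤
  node 5: 3

⊤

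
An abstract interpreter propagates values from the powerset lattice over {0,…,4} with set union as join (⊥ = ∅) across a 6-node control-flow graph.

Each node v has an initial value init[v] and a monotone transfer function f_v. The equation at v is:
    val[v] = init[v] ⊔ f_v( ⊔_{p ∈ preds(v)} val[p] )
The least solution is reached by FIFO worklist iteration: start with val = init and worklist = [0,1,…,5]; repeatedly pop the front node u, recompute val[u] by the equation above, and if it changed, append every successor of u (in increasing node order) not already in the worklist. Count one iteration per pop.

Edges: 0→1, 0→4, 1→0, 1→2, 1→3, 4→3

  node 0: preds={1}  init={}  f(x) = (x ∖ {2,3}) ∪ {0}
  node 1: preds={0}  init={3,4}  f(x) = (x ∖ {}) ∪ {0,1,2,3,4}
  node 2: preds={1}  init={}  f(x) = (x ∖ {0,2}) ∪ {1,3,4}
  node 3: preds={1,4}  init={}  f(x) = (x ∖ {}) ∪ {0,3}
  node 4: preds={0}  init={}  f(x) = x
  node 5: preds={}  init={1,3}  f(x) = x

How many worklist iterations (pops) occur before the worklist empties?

Worklist (11 pops):
  #1 pop 0: in={3,4} → {0,4} (was {}); enqueue []
  #2 pop 1: in={0,4} → {0,1,2,3,4} (was {3,4}); enqueue [0]
  #3 pop 2: in={0,1,2,3,4} → {1,3,4} (was {}); enqueue []
  #4 pop 3: in={0,1,2,3,4} → {0,1,2,3,4} (was {}); enqueue []
  #5 pop 4: in={0,4} → {0,4} (was {}); enqueue [3]
  #6 pop 5: in={} → {1,3} (no change)
  #7 pop 0: in={0,1,2,3,4} → {0,1,4} (was {0,4}); enqueue [1,4]
  #8 pop 3: in={0,1,2,3,4} → {0,1,2,3,4} (no change)
  #9 pop 1: in={0,1,4} → {0,1,2,3,4} (no change)
  #10 pop 4: in={0,1,4} → {0,1,4} (was {0,4}); enqueue [3]
  #11 pop 3: in={0,1,2,3,4} → {0,1,2,3,4} (no change)

Fixpoint:
  val[0] = {0,1,4}
  val[1] = {0,1,2,3,4}
  val[2] = {1,3,4}
  val[3] = {0,1,2,3,4}
  val[4] = {0,1,4}
  val[5] = {1,3}

11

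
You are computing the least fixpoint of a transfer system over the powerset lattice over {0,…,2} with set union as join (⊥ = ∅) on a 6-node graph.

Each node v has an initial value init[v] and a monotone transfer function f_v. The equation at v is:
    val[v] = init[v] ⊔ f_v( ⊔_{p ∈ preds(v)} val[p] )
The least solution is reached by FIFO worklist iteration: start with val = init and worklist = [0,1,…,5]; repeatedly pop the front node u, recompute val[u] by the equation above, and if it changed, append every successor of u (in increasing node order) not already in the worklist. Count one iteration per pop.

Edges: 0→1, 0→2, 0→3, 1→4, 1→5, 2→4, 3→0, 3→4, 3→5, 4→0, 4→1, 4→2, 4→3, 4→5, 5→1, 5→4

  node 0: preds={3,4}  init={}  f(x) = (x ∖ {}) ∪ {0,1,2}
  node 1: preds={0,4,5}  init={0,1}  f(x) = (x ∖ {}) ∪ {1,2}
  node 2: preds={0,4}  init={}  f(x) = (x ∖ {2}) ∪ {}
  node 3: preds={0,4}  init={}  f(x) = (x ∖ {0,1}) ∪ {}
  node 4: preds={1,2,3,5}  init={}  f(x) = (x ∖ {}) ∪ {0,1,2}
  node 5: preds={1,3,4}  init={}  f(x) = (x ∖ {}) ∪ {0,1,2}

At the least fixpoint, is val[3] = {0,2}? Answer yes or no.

no

Trace (11 dequeues):
  [1] u=0 | in {} | out {0,1,2} | prev {} | push {}
  [2] u=1 | in {0,1,2} | out {0,1,2} | prev {0,1} | push {}
  [3] u=2 | in {0,1,2} | out {0,1} | prev {} | push {}
  [4] u=3 | in {0,1,2} | out {2} | prev {} | push {0}
  [5] u=4 | in {0,1,2} | out {0,1,2} | prev {} | push {1,2,3}
  [6] u=5 | in {0,1,2} | out {0,1,2} | prev {} | push {4}
  [7] u=0 | in {0,1,2} | out {0,1,2} | ==
  [8] u=1 | in {0,1,2} | out {0,1,2} | ==
  [9] u=2 | in {0,1,2} | out {0,1} | ==
  [10] u=3 | in {0,1,2} | out {2} | ==
  [11] u=4 | in {0,1,2} | out {0,1,2} | ==

Converged values:
  [0] {0,1,2}
  [1] {0,1,2}
  [2] {0,1}
  [3] {2}
  [4] {0,1,2}
  [5] {0,1,2}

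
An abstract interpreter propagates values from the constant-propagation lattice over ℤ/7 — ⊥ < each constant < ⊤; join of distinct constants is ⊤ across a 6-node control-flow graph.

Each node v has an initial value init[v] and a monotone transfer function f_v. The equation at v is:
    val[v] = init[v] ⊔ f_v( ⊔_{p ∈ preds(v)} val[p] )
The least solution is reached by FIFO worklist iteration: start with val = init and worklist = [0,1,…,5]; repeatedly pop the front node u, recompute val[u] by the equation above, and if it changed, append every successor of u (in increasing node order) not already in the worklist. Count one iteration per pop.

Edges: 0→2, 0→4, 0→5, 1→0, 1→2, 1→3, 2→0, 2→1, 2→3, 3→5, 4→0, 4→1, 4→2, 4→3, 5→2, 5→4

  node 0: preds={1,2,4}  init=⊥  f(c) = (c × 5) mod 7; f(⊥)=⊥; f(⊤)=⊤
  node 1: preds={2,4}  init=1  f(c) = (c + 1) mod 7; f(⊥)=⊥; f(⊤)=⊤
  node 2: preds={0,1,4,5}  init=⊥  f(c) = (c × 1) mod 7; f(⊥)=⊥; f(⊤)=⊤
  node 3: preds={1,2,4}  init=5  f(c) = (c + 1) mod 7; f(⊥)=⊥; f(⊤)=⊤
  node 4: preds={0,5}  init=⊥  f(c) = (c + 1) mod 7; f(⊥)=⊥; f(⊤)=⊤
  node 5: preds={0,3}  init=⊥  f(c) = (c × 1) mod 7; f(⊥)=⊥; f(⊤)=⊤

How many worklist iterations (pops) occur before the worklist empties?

16

Iteration log — 16 steps:
  step 1. node 0  ⊔preds=1  new=5  old=⊥  +wl: 
  step 2. node 1  ⊔preds=⊥  new=1  stable
  step 3. node 2  ⊔preds=⊤  new=⊤  old=⊥  +wl: 0,1
  step 4. node 3  ⊔preds=⊤  new=⊤  old=5  +wl: 
  step 5. node 4  ⊔preds=5  new=6  old=⊥  +wl: 2,3
  step 6. node 5  ⊔preds=⊤  new=⊤  old=⊥  +wl: 4
  step 7. node 0  ⊔preds=⊤  new=⊤  old=5  +wl: 5
  step 8. node 1  ⊔preds=⊤  new=⊤  old=1  +wl: 0
  step 9. node 2  ⊔preds=⊤  new=⊤  stable
  step 10. node 3  ⊔preds=⊤  new=⊤  stable
  step 11. node 4  ⊔preds=⊤  new=⊤  old=6  +wl: 1,2,3
  step 12. node 5  ⊔preds=⊤  new=⊤  stable
  step 13. node 0  ⊔preds=⊤  new=⊤  stable
  step 14. node 1  ⊔preds=⊤  new=⊤  stable
  step 15. node 2  ⊔preds=⊤  new=⊤  stable
  step 16. node 3  ⊔preds=⊤  new=⊤  stable

Least fixpoint reached:
  node 0: ⊤
  node 1: ⊤
  node 2: ⊤
  node 3: ⊤
  node 4: ⊤
  node 5: ⊤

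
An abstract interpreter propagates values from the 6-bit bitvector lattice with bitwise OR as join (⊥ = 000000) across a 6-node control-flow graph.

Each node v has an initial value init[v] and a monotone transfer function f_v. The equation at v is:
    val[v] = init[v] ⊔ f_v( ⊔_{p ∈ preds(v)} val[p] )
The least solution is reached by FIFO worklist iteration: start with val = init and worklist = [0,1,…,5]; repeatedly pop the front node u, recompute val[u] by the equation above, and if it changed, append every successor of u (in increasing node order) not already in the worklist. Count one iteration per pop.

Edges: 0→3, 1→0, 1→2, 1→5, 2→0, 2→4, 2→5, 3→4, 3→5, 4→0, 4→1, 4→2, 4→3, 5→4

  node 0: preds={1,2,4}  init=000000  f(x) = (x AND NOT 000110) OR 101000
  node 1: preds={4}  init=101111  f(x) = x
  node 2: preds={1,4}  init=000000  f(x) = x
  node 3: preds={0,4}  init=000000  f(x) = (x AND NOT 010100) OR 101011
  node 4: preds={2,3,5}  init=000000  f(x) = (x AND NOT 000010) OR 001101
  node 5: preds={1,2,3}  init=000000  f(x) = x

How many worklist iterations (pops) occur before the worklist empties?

11

Iteration log — 11 steps:
  step 1. node 0  ⊔preds=101111  new=101001  old=000000  +wl: 
  step 2. node 1  ⊔preds=000000  new=101111  stable
  step 3. node 2  ⊔preds=101111  new=101111  old=000000  +wl: 0
  step 4. node 3  ⊔preds=101001  new=101011  old=000000  +wl: 
  step 5. node 4  ⊔preds=101111  new=101101  old=000000  +wl: 1,2,3
  step 6. node 5  ⊔preds=101111  new=101111  old=000000  +wl: 4
  step 7. node 0  ⊔preds=101111  new=101001  stable
  step 8. node 1  ⊔preds=101101  new=101111  stable
  step 9. node 2  ⊔preds=101111  new=101111  stable
  step 10. node 3  ⊔preds=101101  new=101011  stable
  step 11. node 4  ⊔preds=101111  new=101101  stable

Least fixpoint reached:
  node 0: 101001
  node 1: 101111
  node 2: 101111
  node 3: 101011
  node 4: 101101
  node 5: 101111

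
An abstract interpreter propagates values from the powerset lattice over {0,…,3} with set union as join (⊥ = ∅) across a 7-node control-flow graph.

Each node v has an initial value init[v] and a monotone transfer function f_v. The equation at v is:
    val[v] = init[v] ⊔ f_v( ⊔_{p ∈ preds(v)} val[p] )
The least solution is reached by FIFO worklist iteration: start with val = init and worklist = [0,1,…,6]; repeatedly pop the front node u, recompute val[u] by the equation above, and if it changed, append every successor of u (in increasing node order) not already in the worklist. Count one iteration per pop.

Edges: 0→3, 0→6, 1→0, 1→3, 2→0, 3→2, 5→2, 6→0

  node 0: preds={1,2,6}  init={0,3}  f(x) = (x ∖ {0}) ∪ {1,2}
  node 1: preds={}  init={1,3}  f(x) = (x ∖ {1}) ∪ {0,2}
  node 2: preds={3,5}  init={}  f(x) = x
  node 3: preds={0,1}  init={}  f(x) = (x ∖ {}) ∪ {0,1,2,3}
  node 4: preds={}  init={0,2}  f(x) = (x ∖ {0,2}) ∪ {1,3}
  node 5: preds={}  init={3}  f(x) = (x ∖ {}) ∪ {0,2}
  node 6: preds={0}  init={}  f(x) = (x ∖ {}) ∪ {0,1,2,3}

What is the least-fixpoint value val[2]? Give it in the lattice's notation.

{0,1,2,3}

Trace (10 dequeues):
  [1] u=0 | in {1,3} | out {0,1,2,3} | prev {0,3} | push {}
  [2] u=1 | in {} | out {0,1,2,3} | prev {1,3} | push {0}
  [3] u=2 | in {3} | out {3} | prev {} | push {}
  [4] u=3 | in {0,1,2,3} | out {0,1,2,3} | prev {} | push {2}
  [5] u=4 | in {} | out {0,1,2,3} | prev {0,2} | push {}
  [6] u=5 | in {} | out {0,2,3} | prev {3} | push {}
  [7] u=6 | in {0,1,2,3} | out {0,1,2,3} | prev {} | push {}
  [8] u=0 | in {0,1,2,3} | out {0,1,2,3} | ==
  [9] u=2 | in {0,1,2,3} | out {0,1,2,3} | prev {3} | push {0}
  [10] u=0 | in {0,1,2,3} | out {0,1,2,3} | ==

Converged values:
  [0] {0,1,2,3}
  [1] {0,1,2,3}
  [2] {0,1,2,3}
  [3] {0,1,2,3}
  [4] {0,1,2,3}
  [5] {0,2,3}
  [6] {0,1,2,3}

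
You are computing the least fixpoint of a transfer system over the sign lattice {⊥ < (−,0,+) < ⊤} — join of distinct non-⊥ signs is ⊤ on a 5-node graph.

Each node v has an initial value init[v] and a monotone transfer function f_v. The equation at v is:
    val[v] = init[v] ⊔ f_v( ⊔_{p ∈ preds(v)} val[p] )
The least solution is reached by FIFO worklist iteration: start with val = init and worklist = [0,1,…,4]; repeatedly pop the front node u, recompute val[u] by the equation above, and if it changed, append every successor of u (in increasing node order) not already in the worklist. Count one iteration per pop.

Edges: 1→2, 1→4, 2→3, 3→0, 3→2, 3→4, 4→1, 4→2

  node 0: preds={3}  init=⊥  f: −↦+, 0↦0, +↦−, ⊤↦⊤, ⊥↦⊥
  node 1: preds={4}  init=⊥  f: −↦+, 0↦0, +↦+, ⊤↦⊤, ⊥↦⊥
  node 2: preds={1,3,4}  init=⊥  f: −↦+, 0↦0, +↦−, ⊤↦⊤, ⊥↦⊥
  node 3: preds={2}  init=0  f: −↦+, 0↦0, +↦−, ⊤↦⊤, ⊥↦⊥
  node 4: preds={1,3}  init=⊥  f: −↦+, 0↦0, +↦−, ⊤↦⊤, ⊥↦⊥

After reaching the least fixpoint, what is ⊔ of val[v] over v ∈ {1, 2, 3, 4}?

Trace (8 dequeues):
  [1] u=0 | in 0 | out 0 | prev ⊥ | push {}
  [2] u=1 | in ⊥ | out ⊥ | ==
  [3] u=2 | in 0 | out 0 | prev ⊥ | push {}
  [4] u=3 | in 0 | out 0 | ==
  [5] u=4 | in 0 | out 0 | prev ⊥ | push {1,2}
  [6] u=1 | in 0 | out 0 | prev ⊥ | push {4}
  [7] u=2 | in 0 | out 0 | ==
  [8] u=4 | in 0 | out 0 | ==

Converged values:
  [0] 0
  [1] 0
  [2] 0
  [3] 0
  [4] 0

0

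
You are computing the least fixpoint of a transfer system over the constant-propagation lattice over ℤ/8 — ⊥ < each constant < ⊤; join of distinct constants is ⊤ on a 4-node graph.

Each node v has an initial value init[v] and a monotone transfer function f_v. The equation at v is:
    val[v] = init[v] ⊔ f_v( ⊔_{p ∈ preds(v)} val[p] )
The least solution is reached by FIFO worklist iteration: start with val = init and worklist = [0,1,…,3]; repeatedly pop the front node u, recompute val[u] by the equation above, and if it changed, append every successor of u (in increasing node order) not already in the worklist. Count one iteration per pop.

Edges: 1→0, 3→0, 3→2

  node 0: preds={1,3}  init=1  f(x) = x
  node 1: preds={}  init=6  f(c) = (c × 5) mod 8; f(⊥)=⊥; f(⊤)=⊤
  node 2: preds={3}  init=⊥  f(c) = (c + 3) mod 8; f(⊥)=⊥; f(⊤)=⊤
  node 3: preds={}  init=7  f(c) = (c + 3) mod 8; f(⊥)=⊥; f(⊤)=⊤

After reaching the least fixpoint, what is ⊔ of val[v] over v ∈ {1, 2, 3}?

⊤

Trace (4 dequeues):
  [1] u=0 | in ⊤ | out ⊤ | prev 1 | push {}
  [2] u=1 | in ⊥ | out 6 | ==
  [3] u=2 | in 7 | out 2 | prev ⊥ | push {}
  [4] u=3 | in ⊥ | out 7 | ==

Converged values:
  [0] ⊤
  [1] 6
  [2] 2
  [3] 7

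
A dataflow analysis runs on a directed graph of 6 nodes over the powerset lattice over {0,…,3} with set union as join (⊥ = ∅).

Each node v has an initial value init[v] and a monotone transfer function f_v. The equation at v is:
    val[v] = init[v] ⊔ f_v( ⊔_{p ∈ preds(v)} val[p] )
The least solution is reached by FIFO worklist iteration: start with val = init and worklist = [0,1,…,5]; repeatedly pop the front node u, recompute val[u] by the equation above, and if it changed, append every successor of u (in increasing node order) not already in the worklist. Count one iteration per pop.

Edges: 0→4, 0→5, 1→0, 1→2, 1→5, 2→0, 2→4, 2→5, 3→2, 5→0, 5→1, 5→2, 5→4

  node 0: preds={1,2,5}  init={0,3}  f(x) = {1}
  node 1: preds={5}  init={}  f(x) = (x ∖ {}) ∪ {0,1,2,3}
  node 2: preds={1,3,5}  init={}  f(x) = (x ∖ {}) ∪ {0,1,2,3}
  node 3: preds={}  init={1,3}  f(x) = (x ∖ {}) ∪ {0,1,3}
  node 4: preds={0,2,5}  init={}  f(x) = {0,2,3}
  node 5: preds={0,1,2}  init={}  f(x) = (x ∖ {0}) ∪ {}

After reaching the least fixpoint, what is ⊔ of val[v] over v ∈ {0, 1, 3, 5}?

{0,1,2,3}

Worklist (10 pops):
  #1 pop 0: in={} → {0,1,3} (was {0,3}); enqueue []
  #2 pop 1: in={} → {0,1,2,3} (was {}); enqueue [0]
  #3 pop 2: in={0,1,2,3} → {0,1,2,3} (was {}); enqueue []
  #4 pop 3: in={} → {0,1,3} (was {1,3}); enqueue [2]
  #5 pop 4: in={0,1,2,3} → {0,2,3} (was {}); enqueue []
  #6 pop 5: in={0,1,2,3} → {1,2,3} (was {}); enqueue [1,4]
  #7 pop 0: in={0,1,2,3} → {0,1,3} (no change)
  #8 pop 2: in={0,1,2,3} → {0,1,2,3} (no change)
  #9 pop 1: in={1,2,3} → {0,1,2,3} (no change)
  #10 pop 4: in={0,1,2,3} → {0,2,3} (no change)

Fixpoint:
  val[0] = {0,1,3}
  val[1] = {0,1,2,3}
  val[2] = {0,1,2,3}
  val[3] = {0,1,3}
  val[4] = {0,2,3}
  val[5] = {1,2,3}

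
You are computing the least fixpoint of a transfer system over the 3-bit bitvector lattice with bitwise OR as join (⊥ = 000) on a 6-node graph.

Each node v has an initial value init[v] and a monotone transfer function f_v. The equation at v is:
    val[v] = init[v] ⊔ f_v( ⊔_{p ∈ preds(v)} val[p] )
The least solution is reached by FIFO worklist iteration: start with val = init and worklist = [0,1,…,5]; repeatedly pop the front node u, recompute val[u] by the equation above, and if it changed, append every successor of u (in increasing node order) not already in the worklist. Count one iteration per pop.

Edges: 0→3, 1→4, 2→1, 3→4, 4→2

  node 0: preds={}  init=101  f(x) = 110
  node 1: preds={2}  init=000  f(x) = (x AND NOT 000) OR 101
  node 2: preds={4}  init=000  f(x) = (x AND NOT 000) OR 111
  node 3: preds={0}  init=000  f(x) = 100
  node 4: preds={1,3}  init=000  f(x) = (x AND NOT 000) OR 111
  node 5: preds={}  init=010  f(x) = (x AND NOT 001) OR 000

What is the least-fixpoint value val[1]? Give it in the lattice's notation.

111

Worklist (9 pops):
  #1 pop 0: in=000 → 111 (was 101); enqueue []
  #2 pop 1: in=000 → 101 (was 000); enqueue []
  #3 pop 2: in=000 → 111 (was 000); enqueue [1]
  #4 pop 3: in=111 → 100 (was 000); enqueue []
  #5 pop 4: in=101 → 111 (was 000); enqueue [2]
  #6 pop 5: in=000 → 010 (no change)
  #7 pop 1: in=111 → 111 (was 101); enqueue [4]
  #8 pop 2: in=111 → 111 (no change)
  #9 pop 4: in=111 → 111 (no change)

Fixpoint:
  val[0] = 111
  val[1] = 111
  val[2] = 111
  val[3] = 100
  val[4] = 111
  val[5] = 010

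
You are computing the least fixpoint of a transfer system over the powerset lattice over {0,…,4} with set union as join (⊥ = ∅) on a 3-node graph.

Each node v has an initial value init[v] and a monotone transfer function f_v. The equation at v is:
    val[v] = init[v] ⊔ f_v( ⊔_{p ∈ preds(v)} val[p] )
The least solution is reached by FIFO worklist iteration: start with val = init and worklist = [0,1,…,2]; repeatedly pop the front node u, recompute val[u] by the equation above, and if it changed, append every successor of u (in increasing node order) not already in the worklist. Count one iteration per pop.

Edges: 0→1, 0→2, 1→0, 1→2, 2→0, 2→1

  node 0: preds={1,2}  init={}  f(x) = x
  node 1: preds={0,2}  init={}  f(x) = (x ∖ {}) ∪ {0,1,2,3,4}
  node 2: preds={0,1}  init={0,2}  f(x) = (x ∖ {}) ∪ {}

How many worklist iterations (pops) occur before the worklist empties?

6

Trace (6 dequeues):
  [1] u=0 | in {0,2} | out {0,2} | prev {} | push {}
  [2] u=1 | in {0,2} | out {0,1,2,3,4} | prev {} | push {0}
  [3] u=2 | in {0,1,2,3,4} | out {0,1,2,3,4} | prev {0,2} | push {1}
  [4] u=0 | in {0,1,2,3,4} | out {0,1,2,3,4} | prev {0,2} | push {2}
  [5] u=1 | in {0,1,2,3,4} | out {0,1,2,3,4} | ==
  [6] u=2 | in {0,1,2,3,4} | out {0,1,2,3,4} | ==

Converged values:
  [0] {0,1,2,3,4}
  [1] {0,1,2,3,4}
  [2] {0,1,2,3,4}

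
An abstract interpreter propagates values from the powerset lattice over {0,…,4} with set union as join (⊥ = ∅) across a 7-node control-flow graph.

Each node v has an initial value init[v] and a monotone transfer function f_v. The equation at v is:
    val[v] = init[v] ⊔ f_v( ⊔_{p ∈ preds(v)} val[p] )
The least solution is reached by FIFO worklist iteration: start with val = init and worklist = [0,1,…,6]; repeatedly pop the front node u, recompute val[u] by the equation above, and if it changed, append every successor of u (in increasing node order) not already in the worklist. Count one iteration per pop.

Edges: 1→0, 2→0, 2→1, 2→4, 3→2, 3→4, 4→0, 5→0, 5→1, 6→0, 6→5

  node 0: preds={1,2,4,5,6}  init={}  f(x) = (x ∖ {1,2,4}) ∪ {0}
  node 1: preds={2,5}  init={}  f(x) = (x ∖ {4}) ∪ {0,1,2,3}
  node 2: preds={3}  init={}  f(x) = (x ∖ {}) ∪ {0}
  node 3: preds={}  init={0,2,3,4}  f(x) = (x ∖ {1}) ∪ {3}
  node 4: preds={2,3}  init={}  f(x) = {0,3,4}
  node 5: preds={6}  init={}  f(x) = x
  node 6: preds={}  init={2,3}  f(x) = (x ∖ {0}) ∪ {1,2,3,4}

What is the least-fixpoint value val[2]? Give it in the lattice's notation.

{0,2,3,4}

Trace (12 dequeues):
  [1] u=0 | in {2,3} | out {0,3} | prev {} | push {}
  [2] u=1 | in {} | out {0,1,2,3} | prev {} | push {0}
  [3] u=2 | in {0,2,3,4} | out {0,2,3,4} | prev {} | push {1}
  [4] u=3 | in {} | out {0,2,3,4} | ==
  [5] u=4 | in {0,2,3,4} | out {0,3,4} | prev {} | push {}
  [6] u=5 | in {2,3} | out {2,3} | prev {} | push {}
  [7] u=6 | in {} | out {1,2,3,4} | prev {2,3} | push {5}
  [8] u=0 | in {0,1,2,3,4} | out {0,3} | ==
  [9] u=1 | in {0,2,3,4} | out {0,1,2,3} | ==
  [10] u=5 | in {1,2,3,4} | out {1,2,3,4} | prev {2,3} | push {0,1}
  [11] u=0 | in {0,1,2,3,4} | out {0,3} | ==
  [12] u=1 | in {0,1,2,3,4} | out {0,1,2,3} | ==

Converged values:
  [0] {0,3}
  [1] {0,1,2,3}
  [2] {0,2,3,4}
  [3] {0,2,3,4}
  [4] {0,3,4}
  [5] {1,2,3,4}
  [6] {1,2,3,4}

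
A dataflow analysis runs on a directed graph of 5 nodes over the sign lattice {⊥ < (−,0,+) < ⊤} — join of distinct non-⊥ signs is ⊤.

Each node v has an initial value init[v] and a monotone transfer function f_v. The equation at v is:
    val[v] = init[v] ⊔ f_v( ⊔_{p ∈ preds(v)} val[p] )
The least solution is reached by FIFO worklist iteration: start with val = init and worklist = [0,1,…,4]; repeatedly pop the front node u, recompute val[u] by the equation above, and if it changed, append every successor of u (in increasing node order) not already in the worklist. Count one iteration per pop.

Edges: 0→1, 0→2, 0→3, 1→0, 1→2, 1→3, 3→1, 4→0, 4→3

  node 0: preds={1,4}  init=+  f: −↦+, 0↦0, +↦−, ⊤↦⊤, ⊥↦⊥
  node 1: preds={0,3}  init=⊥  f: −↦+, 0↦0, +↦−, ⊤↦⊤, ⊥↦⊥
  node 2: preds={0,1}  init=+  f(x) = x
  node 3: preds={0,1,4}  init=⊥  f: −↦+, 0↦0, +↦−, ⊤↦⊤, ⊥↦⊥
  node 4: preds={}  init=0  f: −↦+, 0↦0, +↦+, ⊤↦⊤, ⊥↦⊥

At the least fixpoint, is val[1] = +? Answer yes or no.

Trace (7 dequeues):
  [1] u=0 | in 0 | out ⊤ | prev + | push {}
  [2] u=1 | in ⊤ | out ⊤ | prev ⊥ | push {0}
  [3] u=2 | in ⊤ | out ⊤ | prev + | push {}
  [4] u=3 | in ⊤ | out ⊤ | prev ⊥ | push {1}
  [5] u=4 | in ⊥ | out 0 | ==
  [6] u=0 | in ⊤ | out ⊤ | ==
  [7] u=1 | in ⊤ | out ⊤ | ==

Converged values:
  [0] ⊤
  [1] ⊤
  [2] ⊤
  [3] ⊤
  [4] 0

no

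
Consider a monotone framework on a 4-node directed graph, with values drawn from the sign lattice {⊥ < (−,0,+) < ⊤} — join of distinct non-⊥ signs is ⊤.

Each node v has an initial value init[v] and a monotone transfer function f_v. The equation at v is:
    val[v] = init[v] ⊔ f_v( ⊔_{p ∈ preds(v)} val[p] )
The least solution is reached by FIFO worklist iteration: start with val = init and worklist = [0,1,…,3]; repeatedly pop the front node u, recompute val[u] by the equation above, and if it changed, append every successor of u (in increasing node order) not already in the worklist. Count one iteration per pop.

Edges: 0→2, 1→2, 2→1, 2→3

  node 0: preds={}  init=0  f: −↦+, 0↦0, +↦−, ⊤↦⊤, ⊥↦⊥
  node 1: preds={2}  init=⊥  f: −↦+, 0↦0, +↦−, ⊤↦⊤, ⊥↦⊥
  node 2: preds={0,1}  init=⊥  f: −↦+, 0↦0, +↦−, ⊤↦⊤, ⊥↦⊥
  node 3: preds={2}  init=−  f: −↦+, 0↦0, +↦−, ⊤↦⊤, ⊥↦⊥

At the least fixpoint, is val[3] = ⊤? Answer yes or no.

yes

Trace (6 dequeues):
  [1] u=0 | in ⊥ | out 0 | ==
  [2] u=1 | in ⊥ | out ⊥ | ==
  [3] u=2 | in 0 | out 0 | prev ⊥ | push {1}
  [4] u=3 | in 0 | out ⊤ | prev − | push {}
  [5] u=1 | in 0 | out 0 | prev ⊥ | push {2}
  [6] u=2 | in 0 | out 0 | ==

Converged values:
  [0] 0
  [1] 0
  [2] 0
  [3] ⊤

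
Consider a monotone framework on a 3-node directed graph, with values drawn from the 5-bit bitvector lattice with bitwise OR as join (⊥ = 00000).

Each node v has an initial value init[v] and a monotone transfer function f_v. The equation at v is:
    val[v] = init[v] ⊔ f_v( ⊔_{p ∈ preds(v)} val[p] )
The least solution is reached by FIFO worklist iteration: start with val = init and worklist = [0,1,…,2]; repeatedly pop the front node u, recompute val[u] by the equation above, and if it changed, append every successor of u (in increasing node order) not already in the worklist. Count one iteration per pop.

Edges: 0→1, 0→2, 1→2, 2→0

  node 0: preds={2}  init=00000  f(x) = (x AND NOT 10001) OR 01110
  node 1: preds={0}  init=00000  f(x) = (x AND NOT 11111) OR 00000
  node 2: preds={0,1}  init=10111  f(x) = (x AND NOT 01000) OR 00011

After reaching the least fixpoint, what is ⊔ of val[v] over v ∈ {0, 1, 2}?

Iteration log — 3 steps:
  step 1. node 0  ⊔preds=10111  new=01110  old=00000  +wl: 
  step 2. node 1  ⊔preds=01110  new=00000  stable
  step 3. node 2  ⊔preds=01110  new=10111  stable

Least fixpoint reached:
  node 0: 01110
  node 1: 00000
  node 2: 10111

11111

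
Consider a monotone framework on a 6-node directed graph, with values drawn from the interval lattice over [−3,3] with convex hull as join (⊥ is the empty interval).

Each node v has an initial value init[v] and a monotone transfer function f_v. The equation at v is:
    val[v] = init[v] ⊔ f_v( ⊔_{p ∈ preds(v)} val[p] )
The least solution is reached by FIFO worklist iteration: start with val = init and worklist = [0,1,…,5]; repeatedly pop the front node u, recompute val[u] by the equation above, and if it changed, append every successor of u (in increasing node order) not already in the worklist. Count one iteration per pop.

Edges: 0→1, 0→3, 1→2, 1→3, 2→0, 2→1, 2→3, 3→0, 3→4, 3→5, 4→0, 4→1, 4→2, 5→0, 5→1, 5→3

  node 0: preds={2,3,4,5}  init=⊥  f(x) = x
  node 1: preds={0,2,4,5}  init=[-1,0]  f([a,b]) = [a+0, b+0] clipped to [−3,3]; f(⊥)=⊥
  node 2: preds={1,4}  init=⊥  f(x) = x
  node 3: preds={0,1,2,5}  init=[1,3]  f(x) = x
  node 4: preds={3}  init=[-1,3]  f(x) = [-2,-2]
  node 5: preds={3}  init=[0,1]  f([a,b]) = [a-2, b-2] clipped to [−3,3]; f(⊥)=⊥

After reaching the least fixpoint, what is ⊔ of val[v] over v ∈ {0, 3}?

Worklist (14 pops):
  #1 pop 0: in=[-1,3] → [-1,3] (was ⊥); enqueue []
  #2 pop 1: in=[-1,3] → [-1,3] (was [-1,0]); enqueue []
  #3 pop 2: in=[-1,3] → [-1,3] (was ⊥); enqueue [0,1]
  #4 pop 3: in=[-1,3] → [-1,3] (was [1,3]); enqueue []
  #5 pop 4: in=[-1,3] → [-2,3] (was [-1,3]); enqueue [2]
  #6 pop 5: in=[-1,3] → [-3,1] (was [0,1]); enqueue [3]
  #7 pop 0: in=[-3,3] → [-3,3] (was [-1,3]); enqueue []
  #8 pop 1: in=[-3,3] → [-3,3] (was [-1,3]); enqueue []
  #9 pop 2: in=[-3,3] → [-3,3] (was [-1,3]); enqueue [0,1]
  #10 pop 3: in=[-3,3] → [-3,3] (was [-1,3]); enqueue [4,5]
  #11 pop 0: in=[-3,3] → [-3,3] (no change)
  #12 pop 1: in=[-3,3] → [-3,3] (no change)
  #13 pop 4: in=[-3,3] → [-2,3] (no change)
  #14 pop 5: in=[-3,3] → [-3,1] (no change)

Fixpoint:
  val[0] = [-3,3]
  val[1] = [-3,3]
  val[2] = [-3,3]
  val[3] = [-3,3]
  val[4] = [-2,3]
  val[5] = [-3,1]

[-3,3]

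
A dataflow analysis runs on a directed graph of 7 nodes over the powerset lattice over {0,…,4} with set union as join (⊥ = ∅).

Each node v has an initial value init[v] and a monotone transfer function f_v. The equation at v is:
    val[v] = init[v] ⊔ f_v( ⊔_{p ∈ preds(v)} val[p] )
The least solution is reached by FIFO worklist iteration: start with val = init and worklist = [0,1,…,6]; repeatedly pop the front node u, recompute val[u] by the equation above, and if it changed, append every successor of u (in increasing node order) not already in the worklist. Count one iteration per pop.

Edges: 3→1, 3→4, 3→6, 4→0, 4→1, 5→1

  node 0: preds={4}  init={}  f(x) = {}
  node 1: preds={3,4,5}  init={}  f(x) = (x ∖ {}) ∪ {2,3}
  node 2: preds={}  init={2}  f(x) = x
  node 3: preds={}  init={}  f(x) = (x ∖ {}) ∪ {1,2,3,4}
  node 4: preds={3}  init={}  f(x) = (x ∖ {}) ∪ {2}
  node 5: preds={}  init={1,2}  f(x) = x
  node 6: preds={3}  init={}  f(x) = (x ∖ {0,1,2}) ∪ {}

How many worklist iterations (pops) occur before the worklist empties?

Trace (9 dequeues):
  [1] u=0 | in {} | out {} | ==
  [2] u=1 | in {1,2} | out {1,2,3} | prev {} | push {}
  [3] u=2 | in {} | out {2} | ==
  [4] u=3 | in {} | out {1,2,3,4} | prev {} | push {1}
  [5] u=4 | in {1,2,3,4} | out {1,2,3,4} | prev {} | push {0}
  [6] u=5 | in {} | out {1,2} | ==
  [7] u=6 | in {1,2,3,4} | out {3,4} | prev {} | push {}
  [8] u=1 | in {1,2,3,4} | out {1,2,3,4} | prev {1,2,3} | push {}
  [9] u=0 | in {1,2,3,4} | out {} | ==

Converged values:
  [0] {}
  [1] {1,2,3,4}
  [2] {2}
  [3] {1,2,3,4}
  [4] {1,2,3,4}
  [5] {1,2}
  [6] {3,4}

9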